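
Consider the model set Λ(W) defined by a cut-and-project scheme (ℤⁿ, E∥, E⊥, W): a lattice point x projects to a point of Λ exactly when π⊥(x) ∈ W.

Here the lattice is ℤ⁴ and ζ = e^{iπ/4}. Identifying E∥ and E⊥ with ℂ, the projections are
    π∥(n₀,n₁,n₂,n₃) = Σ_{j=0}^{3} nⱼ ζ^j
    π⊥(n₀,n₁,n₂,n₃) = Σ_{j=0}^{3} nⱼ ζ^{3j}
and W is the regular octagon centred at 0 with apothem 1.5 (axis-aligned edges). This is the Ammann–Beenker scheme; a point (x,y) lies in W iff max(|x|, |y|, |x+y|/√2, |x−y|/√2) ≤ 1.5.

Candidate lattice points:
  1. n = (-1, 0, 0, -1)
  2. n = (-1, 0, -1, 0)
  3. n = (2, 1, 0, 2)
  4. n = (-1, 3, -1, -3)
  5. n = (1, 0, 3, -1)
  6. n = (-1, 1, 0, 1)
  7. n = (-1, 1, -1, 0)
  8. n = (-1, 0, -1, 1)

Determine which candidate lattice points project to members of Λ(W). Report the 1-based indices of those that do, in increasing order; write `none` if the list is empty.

Internal map: ζ^{3j} for j=0..3 gives (1,0), (−√2/2,√2/2), (0,−1), (√2/2,√2/2).
candidate 1: n = (-1, 0, 0, -1) → π⊥ ≈ (-1.707107, -0.707107); max(|x|,|y|,|x±y|/√2) = 1.707107 > 1.5 ⇒ ∉ W
candidate 2: n = (-1, 0, -1, 0) → π⊥ ≈ (-1.000000, +1.000000); max(|x|,|y|,|x±y|/√2) = 1.414214 ≤ 1.5 ⇒ ∈ W
candidate 3: n = (2, 1, 0, 2) → π⊥ ≈ (+2.707107, +2.121320); max(|x|,|y|,|x±y|/√2) = 3.414214 > 1.5 ⇒ ∉ W
candidate 4: n = (-1, 3, -1, -3) → π⊥ ≈ (-5.242641, +1.000000); max(|x|,|y|,|x±y|/√2) = 5.242641 > 1.5 ⇒ ∉ W
candidate 5: n = (1, 0, 3, -1) → π⊥ ≈ (+0.292893, -3.707107); max(|x|,|y|,|x±y|/√2) = 3.707107 > 1.5 ⇒ ∉ W
candidate 6: n = (-1, 1, 0, 1) → π⊥ ≈ (-1.000000, +1.414214); max(|x|,|y|,|x±y|/√2) = 1.707107 > 1.5 ⇒ ∉ W
candidate 7: n = (-1, 1, -1, 0) → π⊥ ≈ (-1.707107, +1.707107); max(|x|,|y|,|x±y|/√2) = 2.414214 > 1.5 ⇒ ∉ W
candidate 8: n = (-1, 0, -1, 1) → π⊥ ≈ (-0.292893, +1.707107); max(|x|,|y|,|x±y|/√2) = 1.707107 > 1.5 ⇒ ∉ W

2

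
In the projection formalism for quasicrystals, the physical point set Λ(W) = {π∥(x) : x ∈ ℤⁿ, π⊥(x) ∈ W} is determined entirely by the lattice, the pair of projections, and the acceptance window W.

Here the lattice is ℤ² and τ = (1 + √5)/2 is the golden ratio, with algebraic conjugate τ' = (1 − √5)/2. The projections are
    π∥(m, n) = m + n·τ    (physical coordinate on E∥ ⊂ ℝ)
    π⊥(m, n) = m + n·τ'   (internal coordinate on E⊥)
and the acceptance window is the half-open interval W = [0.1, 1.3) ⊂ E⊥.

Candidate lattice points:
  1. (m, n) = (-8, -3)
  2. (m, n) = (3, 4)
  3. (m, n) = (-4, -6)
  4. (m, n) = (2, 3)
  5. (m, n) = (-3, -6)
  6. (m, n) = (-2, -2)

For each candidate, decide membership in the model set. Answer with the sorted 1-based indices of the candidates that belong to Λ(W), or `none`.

Numerically τ ≈ 1.61803 and τ' = −1/τ ≈ -0.61803.
candidate 1: (m,n)=(-8,-3) → π∥ = -8-3·τ ≈ -12.85410, π⊥ = -8-3·τ' ≈ -6.14590 ∉ [0.1, 1.3) ⇒ out
candidate 2: (m,n)=(3,4) → π∥ = 3+4·τ ≈ 9.47214, π⊥ = 3+4·τ' ≈ 0.52786 ∈ [0.1, 1.3) ⇒ IN Λ
candidate 3: (m,n)=(-4,-6) → π∥ = -4-6·τ ≈ -13.70820, π⊥ = -4-6·τ' ≈ -0.29180 ∉ [0.1, 1.3) ⇒ out
candidate 4: (m,n)=(2,3) → π∥ = 2+3·τ ≈ 6.85410, π⊥ = 2+3·τ' ≈ 0.14590 ∈ [0.1, 1.3) ⇒ IN Λ
candidate 5: (m,n)=(-3,-6) → π∥ = -3-6·τ ≈ -12.70820, π⊥ = -3-6·τ' ≈ 0.70820 ∈ [0.1, 1.3) ⇒ IN Λ
candidate 6: (m,n)=(-2,-2) → π∥ = -2-2·τ ≈ -5.23607, π⊥ = -2-2·τ' ≈ -0.76393 ∉ [0.1, 1.3) ⇒ out

2, 4, 5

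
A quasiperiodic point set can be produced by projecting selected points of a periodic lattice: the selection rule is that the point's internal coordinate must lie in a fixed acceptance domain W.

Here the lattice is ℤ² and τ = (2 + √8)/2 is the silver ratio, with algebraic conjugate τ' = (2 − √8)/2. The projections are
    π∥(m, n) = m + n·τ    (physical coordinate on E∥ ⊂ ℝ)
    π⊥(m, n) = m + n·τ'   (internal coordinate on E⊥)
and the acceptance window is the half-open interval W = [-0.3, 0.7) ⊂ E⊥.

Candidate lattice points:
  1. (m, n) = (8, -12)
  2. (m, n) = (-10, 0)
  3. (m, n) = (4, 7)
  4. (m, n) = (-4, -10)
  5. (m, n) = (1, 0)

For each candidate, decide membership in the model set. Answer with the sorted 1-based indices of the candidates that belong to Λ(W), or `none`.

4

Compute τ' = (2−√8)/2 = -0.41421, so π⊥(m,n) = m -0.41421·n.
#1 (8,-12): internal coord 8 + (-12)·τ' = +12.97056; +12.97056 ∉ [-0.3, 0.7) → out
#2 (-10,0): internal coord -10 + (0)·τ' = -10.00000; -10.00000 ∉ [-0.3, 0.7) → out
#3 (4,7): internal coord 4 + (7)·τ' = +1.10051; +1.10051 ∉ [-0.3, 0.7) → out
#4 (-4,-10): internal coord -4 + (-10)·τ' = +0.14214; +0.14214 ∈ [-0.3, 0.7) → IN Λ
#5 (1,0): internal coord 1 + (0)·τ' = +1.00000; +1.00000 ∉ [-0.3, 0.7) → out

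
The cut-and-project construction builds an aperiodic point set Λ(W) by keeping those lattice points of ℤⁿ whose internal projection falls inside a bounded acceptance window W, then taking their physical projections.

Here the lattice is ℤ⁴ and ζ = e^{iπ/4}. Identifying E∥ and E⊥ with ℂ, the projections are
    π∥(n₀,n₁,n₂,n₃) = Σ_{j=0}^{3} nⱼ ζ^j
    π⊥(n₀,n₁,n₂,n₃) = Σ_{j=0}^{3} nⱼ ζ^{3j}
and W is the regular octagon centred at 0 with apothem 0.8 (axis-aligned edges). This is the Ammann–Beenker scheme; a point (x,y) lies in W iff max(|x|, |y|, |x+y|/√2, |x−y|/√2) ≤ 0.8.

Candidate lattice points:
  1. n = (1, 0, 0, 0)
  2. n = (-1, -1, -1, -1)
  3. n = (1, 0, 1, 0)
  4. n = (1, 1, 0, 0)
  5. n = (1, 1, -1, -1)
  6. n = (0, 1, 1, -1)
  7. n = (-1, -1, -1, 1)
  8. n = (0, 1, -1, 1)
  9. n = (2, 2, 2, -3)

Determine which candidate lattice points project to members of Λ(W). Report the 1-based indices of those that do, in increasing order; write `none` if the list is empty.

With ζ = e^{iπ/4} the internal vectors are ζ^0,ζ^3,ζ^6,ζ^9.
candidate 1: n = (1, 0, 0, 0) → π⊥ ≈ (+1.00000, +0.00000); max(|x|,|y|,|x±y|/√2) = 1.00000 > 0.8 ⇒ ∉ W
candidate 2: n = (-1, -1, -1, -1) → π⊥ ≈ (-1.00000, -0.41421); max(|x|,|y|,|x±y|/√2) = 1.00000 > 0.8 ⇒ ∉ W
candidate 3: n = (1, 0, 1, 0) → π⊥ ≈ (+1.00000, -1.00000); max(|x|,|y|,|x±y|/√2) = 1.41421 > 0.8 ⇒ ∉ W
candidate 4: n = (1, 1, 0, 0) → π⊥ ≈ (+0.29289, +0.70711); max(|x|,|y|,|x±y|/√2) = 0.70711 ≤ 0.8 ⇒ ∈ W
candidate 5: n = (1, 1, -1, -1) → π⊥ ≈ (-0.41421, +1.00000); max(|x|,|y|,|x±y|/√2) = 1.00000 > 0.8 ⇒ ∉ W
candidate 6: n = (0, 1, 1, -1) → π⊥ ≈ (-1.41421, -1.00000); max(|x|,|y|,|x±y|/√2) = 1.70711 > 0.8 ⇒ ∉ W
candidate 7: n = (-1, -1, -1, 1) → π⊥ ≈ (+0.41421, +1.00000); max(|x|,|y|,|x±y|/√2) = 1.00000 > 0.8 ⇒ ∉ W
candidate 8: n = (0, 1, -1, 1) → π⊥ ≈ (+0.00000, +2.41421); max(|x|,|y|,|x±y|/√2) = 2.41421 > 0.8 ⇒ ∉ W
candidate 9: n = (2, 2, 2, -3) → π⊥ ≈ (-1.53553, -2.70711); max(|x|,|y|,|x±y|/√2) = 3.00000 > 0.8 ⇒ ∉ W

4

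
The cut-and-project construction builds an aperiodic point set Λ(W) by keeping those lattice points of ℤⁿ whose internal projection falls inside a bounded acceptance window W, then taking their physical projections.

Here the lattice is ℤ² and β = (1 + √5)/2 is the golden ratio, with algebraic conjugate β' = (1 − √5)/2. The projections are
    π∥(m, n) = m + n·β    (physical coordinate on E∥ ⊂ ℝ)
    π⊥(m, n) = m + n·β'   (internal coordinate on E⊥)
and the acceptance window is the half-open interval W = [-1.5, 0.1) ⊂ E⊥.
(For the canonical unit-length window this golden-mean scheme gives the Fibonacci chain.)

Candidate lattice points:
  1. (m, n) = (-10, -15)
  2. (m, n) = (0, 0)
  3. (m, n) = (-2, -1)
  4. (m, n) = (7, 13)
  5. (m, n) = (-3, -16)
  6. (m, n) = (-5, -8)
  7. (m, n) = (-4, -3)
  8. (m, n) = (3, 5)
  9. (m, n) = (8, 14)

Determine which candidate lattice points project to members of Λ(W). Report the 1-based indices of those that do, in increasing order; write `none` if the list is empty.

Compute β' = (1−√5)/2 = -0.618034, so π⊥(m,n) = m -0.618034·n.
candidate 1: (m,n)=(-10,-15) → π∥ = -10-15·β ≈ -34.270510, π⊥ = -10-15·β' ≈ -0.729490 ∈ [-1.5, 0.1) ⇒ IN Λ
candidate 2: (m,n)=(0,0) → π∥ = 0+0·β ≈ 0.000000, π⊥ = 0+0·β' ≈ 0.000000 ∈ [-1.5, 0.1) ⇒ IN Λ
candidate 3: (m,n)=(-2,-1) → π∥ = -2-1·β ≈ -3.618034, π⊥ = -2-1·β' ≈ -1.381966 ∈ [-1.5, 0.1) ⇒ IN Λ
candidate 4: (m,n)=(7,13) → π∥ = 7+13·β ≈ 28.034442, π⊥ = 7+13·β' ≈ -1.034442 ∈ [-1.5, 0.1) ⇒ IN Λ
candidate 5: (m,n)=(-3,-16) → π∥ = -3-16·β ≈ -28.888544, π⊥ = -3-16·β' ≈ 6.888544 ∉ [-1.5, 0.1) ⇒ out
candidate 6: (m,n)=(-5,-8) → π∥ = -5-8·β ≈ -17.944272, π⊥ = -5-8·β' ≈ -0.055728 ∈ [-1.5, 0.1) ⇒ IN Λ
candidate 7: (m,n)=(-4,-3) → π∥ = -4-3·β ≈ -8.854102, π⊥ = -4-3·β' ≈ -2.145898 ∉ [-1.5, 0.1) ⇒ out
candidate 8: (m,n)=(3,5) → π∥ = 3+5·β ≈ 11.090170, π⊥ = 3+5·β' ≈ -0.090170 ∈ [-1.5, 0.1) ⇒ IN Λ
candidate 9: (m,n)=(8,14) → π∥ = 8+14·β ≈ 30.652476, π⊥ = 8+14·β' ≈ -0.652476 ∈ [-1.5, 0.1) ⇒ IN Λ

1, 2, 3, 4, 6, 8, 9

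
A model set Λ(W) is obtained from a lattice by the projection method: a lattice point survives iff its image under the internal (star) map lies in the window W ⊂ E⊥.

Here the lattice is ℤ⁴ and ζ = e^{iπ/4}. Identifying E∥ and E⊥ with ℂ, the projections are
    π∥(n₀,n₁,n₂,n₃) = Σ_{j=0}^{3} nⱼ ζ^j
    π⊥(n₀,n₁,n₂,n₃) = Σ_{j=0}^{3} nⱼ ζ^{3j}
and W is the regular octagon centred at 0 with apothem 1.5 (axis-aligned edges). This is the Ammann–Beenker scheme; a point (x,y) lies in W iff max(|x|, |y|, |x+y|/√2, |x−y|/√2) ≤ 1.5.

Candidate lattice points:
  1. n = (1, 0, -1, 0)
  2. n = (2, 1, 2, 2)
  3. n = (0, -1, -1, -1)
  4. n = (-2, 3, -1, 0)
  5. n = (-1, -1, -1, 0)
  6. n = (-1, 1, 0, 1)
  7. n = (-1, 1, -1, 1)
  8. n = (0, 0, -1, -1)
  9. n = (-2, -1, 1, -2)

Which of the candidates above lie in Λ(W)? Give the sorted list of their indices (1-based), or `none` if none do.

Internal map: ζ^{3j} for j=0..3 gives (1,0), (−√2/2,√2/2), (0,−1), (√2/2,√2/2).
candidate 1: n = (1, 0, -1, 0) → π⊥ ≈ (+1.00000, +1.00000); max(|x|,|y|,|x±y|/√2) = 1.41421 ≤ 1.5 ⇒ ∈ W
candidate 2: n = (2, 1, 2, 2) → π⊥ ≈ (+2.70711, +0.12132); max(|x|,|y|,|x±y|/√2) = 2.70711 > 1.5 ⇒ ∉ W
candidate 3: n = (0, -1, -1, -1) → π⊥ ≈ (+0.00000, -0.41421); max(|x|,|y|,|x±y|/√2) = 0.41421 ≤ 1.5 ⇒ ∈ W
candidate 4: n = (-2, 3, -1, 0) → π⊥ ≈ (-4.12132, +3.12132); max(|x|,|y|,|x±y|/√2) = 5.12132 > 1.5 ⇒ ∉ W
candidate 5: n = (-1, -1, -1, 0) → π⊥ ≈ (-0.29289, +0.29289); max(|x|,|y|,|x±y|/√2) = 0.41421 ≤ 1.5 ⇒ ∈ W
candidate 6: n = (-1, 1, 0, 1) → π⊥ ≈ (-1.00000, +1.41421); max(|x|,|y|,|x±y|/√2) = 1.70711 > 1.5 ⇒ ∉ W
candidate 7: n = (-1, 1, -1, 1) → π⊥ ≈ (-1.00000, +2.41421); max(|x|,|y|,|x±y|/√2) = 2.41421 > 1.5 ⇒ ∉ W
candidate 8: n = (0, 0, -1, -1) → π⊥ ≈ (-0.70711, +0.29289); max(|x|,|y|,|x±y|/√2) = 0.70711 ≤ 1.5 ⇒ ∈ W
candidate 9: n = (-2, -1, 1, -2) → π⊥ ≈ (-2.70711, -3.12132); max(|x|,|y|,|x±y|/√2) = 4.12132 > 1.5 ⇒ ∉ W

1, 3, 5, 8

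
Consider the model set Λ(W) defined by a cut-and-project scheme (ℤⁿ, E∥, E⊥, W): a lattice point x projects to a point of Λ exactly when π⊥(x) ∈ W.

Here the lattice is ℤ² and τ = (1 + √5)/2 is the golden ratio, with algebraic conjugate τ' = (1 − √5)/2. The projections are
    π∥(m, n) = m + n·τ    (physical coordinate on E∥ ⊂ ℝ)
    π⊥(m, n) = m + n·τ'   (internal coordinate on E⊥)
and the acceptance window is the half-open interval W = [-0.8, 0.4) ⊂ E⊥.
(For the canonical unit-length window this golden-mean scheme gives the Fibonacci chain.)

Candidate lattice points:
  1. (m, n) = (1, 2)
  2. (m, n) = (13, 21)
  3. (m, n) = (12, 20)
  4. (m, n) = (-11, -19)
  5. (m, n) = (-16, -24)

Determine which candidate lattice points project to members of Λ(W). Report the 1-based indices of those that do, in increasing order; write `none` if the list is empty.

τ' = (1−√5)/2 ≈ -0.61803.
candidate 1: (m,n)=(1,2) → π∥ = 1+2·τ ≈ 4.23607, π⊥ = 1+2·τ' ≈ -0.23607 ∈ [-0.8, 0.4) ⇒ IN Λ
candidate 2: (m,n)=(13,21) → π∥ = 13+21·τ ≈ 46.97871, π⊥ = 13+21·τ' ≈ 0.02129 ∈ [-0.8, 0.4) ⇒ IN Λ
candidate 3: (m,n)=(12,20) → π∥ = 12+20·τ ≈ 44.36068, π⊥ = 12+20·τ' ≈ -0.36068 ∈ [-0.8, 0.4) ⇒ IN Λ
candidate 4: (m,n)=(-11,-19) → π∥ = -11-19·τ ≈ -41.74265, π⊥ = -11-19·τ' ≈ 0.74265 ∉ [-0.8, 0.4) ⇒ out
candidate 5: (m,n)=(-16,-24) → π∥ = -16-24·τ ≈ -54.83282, π⊥ = -16-24·τ' ≈ -1.16718 ∉ [-0.8, 0.4) ⇒ out

1, 2, 3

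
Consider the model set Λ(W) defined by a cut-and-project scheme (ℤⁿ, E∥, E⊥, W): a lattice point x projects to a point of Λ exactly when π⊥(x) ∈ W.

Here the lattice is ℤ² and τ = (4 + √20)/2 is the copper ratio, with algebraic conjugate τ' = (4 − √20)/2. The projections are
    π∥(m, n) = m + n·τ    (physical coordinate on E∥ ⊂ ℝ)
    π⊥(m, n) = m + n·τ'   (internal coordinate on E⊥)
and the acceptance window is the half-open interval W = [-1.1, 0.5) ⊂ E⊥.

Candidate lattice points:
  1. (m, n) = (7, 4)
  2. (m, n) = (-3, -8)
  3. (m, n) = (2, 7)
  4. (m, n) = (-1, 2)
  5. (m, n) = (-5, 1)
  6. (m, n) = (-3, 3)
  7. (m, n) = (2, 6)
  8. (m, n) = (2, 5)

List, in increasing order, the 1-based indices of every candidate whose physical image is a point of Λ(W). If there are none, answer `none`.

3

Compute τ' = (4−√20)/2 = -0.2361, so π⊥(m,n) = m -0.2361·n.
[1] lift (7,4): star map gives 6.0557; window check -1.1 ≤ 6.0557 < 0.5 is false → out
[2] lift (-3,-8): star map gives -1.1115; window check -1.1 ≤ -1.1115 < 0.5 is false → out
[3] lift (2,7): star map gives 0.3475; window check -1.1 ≤ 0.3475 < 0.5 is true → IN Λ
[4] lift (-1,2): star map gives -1.4721; window check -1.1 ≤ -1.4721 < 0.5 is false → out
[5] lift (-5,1): star map gives -5.2361; window check -1.1 ≤ -5.2361 < 0.5 is false → out
[6] lift (-3,3): star map gives -3.7082; window check -1.1 ≤ -3.7082 < 0.5 is false → out
[7] lift (2,6): star map gives 0.5836; window check -1.1 ≤ 0.5836 < 0.5 is false → out
[8] lift (2,5): star map gives 0.8197; window check -1.1 ≤ 0.8197 < 0.5 is false → out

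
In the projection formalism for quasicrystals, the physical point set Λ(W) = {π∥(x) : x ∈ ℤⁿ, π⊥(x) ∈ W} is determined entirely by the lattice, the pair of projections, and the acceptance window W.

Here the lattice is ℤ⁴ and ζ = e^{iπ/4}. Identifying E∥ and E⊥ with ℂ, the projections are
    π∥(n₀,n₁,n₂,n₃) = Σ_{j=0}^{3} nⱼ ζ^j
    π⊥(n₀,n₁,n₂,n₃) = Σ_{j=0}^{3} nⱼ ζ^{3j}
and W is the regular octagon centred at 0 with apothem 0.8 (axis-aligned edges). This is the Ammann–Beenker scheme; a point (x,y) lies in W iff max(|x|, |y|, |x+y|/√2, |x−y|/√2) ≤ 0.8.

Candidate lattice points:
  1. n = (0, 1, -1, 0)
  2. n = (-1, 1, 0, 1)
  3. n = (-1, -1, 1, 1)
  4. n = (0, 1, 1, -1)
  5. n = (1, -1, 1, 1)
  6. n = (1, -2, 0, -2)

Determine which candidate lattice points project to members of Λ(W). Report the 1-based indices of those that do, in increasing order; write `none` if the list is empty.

none

With ζ = e^{iπ/4} the internal vectors are ζ^0,ζ^3,ζ^6,ζ^9.
candidate 1: n = (0, 1, -1, 0) → π⊥ ≈ (-0.707107, +1.707107); max(|x|,|y|,|x±y|/√2) = 1.707107 > 0.8 ⇒ ∉ W
candidate 2: n = (-1, 1, 0, 1) → π⊥ ≈ (-1.000000, +1.414214); max(|x|,|y|,|x±y|/√2) = 1.707107 > 0.8 ⇒ ∉ W
candidate 3: n = (-1, -1, 1, 1) → π⊥ ≈ (+0.414214, -1.000000); max(|x|,|y|,|x±y|/√2) = 1.000000 > 0.8 ⇒ ∉ W
candidate 4: n = (0, 1, 1, -1) → π⊥ ≈ (-1.414214, -1.000000); max(|x|,|y|,|x±y|/√2) = 1.707107 > 0.8 ⇒ ∉ W
candidate 5: n = (1, -1, 1, 1) → π⊥ ≈ (+2.414214, -1.000000); max(|x|,|y|,|x±y|/√2) = 2.414214 > 0.8 ⇒ ∉ W
candidate 6: n = (1, -2, 0, -2) → π⊥ ≈ (+1.000000, -2.828427); max(|x|,|y|,|x±y|/√2) = 2.828427 > 0.8 ⇒ ∉ W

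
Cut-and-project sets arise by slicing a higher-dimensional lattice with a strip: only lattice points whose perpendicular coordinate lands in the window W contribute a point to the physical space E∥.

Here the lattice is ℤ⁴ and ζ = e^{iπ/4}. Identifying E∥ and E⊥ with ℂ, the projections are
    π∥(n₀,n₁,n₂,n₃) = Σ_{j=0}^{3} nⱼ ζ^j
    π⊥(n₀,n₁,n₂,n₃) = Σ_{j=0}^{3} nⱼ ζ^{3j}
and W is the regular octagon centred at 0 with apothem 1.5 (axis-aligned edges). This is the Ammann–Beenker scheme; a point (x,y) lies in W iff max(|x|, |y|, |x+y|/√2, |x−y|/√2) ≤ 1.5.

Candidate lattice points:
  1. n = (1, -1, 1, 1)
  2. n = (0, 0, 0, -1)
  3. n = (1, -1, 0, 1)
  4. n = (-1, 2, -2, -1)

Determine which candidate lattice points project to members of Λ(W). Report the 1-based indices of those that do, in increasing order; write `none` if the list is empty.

2

Internal map: ζ^{3j} for j=0..3 gives (1,0), (−√2/2,√2/2), (0,−1), (√2/2,√2/2).
#1 (1, -1, 1, 1): internal (2.4142, -1.0000); octagon support 2.4142 vs apothem 1.5 → ∉ W
#2 (0, 0, 0, -1): internal (-0.7071, -0.7071); octagon support 1.0000 vs apothem 1.5 → ∈ W
#3 (1, -1, 0, 1): internal (2.4142, 0.0000); octagon support 2.4142 vs apothem 1.5 → ∉ W
#4 (-1, 2, -2, -1): internal (-3.1213, 2.7071); octagon support 4.1213 vs apothem 1.5 → ∉ W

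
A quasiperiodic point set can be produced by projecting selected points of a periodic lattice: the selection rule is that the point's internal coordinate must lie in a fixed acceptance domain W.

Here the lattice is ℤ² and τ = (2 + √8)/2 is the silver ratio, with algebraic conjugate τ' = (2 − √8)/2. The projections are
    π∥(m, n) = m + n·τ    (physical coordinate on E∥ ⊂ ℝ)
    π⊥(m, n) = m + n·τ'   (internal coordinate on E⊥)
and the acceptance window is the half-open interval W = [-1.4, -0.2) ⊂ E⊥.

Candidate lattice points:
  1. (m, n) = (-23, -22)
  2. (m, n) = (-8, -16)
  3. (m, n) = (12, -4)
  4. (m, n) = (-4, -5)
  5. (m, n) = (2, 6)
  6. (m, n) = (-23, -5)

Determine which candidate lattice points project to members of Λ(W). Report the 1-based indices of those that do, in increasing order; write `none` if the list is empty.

2, 5

Numerically τ ≈ 2.41421 and τ' = −1/τ ≈ -0.41421.
#1 (-23,-22): internal coord -23 + (-22)·τ' = -13.88730; -13.88730 ∉ [-1.4, -0.2) → out
#2 (-8,-16): internal coord -8 + (-16)·τ' = -1.37258; -1.37258 ∈ [-1.4, -0.2) → IN Λ
#3 (12,-4): internal coord 12 + (-4)·τ' = +13.65685; +13.65685 ∉ [-1.4, -0.2) → out
#4 (-4,-5): internal coord -4 + (-5)·τ' = -1.92893; -1.92893 ∉ [-1.4, -0.2) → out
#5 (2,6): internal coord 2 + (6)·τ' = -0.48528; -0.48528 ∈ [-1.4, -0.2) → IN Λ
#6 (-23,-5): internal coord -23 + (-5)·τ' = -20.92893; -20.92893 ∉ [-1.4, -0.2) → out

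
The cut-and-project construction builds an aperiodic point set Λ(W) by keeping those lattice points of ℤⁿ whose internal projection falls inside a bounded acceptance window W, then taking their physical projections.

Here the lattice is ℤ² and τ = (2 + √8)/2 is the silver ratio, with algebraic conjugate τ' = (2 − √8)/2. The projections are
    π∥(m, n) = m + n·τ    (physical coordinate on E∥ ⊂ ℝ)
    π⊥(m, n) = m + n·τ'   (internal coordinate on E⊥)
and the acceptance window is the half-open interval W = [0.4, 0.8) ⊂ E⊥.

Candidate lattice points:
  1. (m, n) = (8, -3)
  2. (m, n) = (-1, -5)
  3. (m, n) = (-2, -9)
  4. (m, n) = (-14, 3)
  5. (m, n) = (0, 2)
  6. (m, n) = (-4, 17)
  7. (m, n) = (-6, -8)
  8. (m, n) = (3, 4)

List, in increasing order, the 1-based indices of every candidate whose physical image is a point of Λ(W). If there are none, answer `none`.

none

τ' = (2−√8)/2 ≈ -0.4142.
[1] lift (8,-3): star map gives 9.2426; window check 0.4 ≤ 9.2426 < 0.8 is false → out
[2] lift (-1,-5): star map gives 1.0711; window check 0.4 ≤ 1.0711 < 0.8 is false → out
[3] lift (-2,-9): star map gives 1.7279; window check 0.4 ≤ 1.7279 < 0.8 is false → out
[4] lift (-14,3): star map gives -15.2426; window check 0.4 ≤ -15.2426 < 0.8 is false → out
[5] lift (0,2): star map gives -0.8284; window check 0.4 ≤ -0.8284 < 0.8 is false → out
[6] lift (-4,17): star map gives -11.0416; window check 0.4 ≤ -11.0416 < 0.8 is false → out
[7] lift (-6,-8): star map gives -2.6863; window check 0.4 ≤ -2.6863 < 0.8 is false → out
[8] lift (3,4): star map gives 1.3431; window check 0.4 ≤ 1.3431 < 0.8 is false → out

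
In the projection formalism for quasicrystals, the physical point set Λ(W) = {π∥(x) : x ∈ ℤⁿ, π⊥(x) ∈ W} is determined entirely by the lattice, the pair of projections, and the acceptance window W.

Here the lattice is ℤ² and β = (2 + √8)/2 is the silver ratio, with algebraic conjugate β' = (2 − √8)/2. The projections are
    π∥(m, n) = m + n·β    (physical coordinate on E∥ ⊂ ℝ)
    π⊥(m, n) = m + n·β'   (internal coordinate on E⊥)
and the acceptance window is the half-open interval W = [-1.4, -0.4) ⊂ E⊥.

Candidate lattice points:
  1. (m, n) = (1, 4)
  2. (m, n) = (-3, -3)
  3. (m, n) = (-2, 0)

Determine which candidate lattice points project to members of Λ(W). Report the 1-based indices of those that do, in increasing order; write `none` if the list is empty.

Compute β' = (2−√8)/2 = -0.4142, so π⊥(m,n) = m -0.4142·n.
candidate 1: (m,n)=(1,4) → π∥ = 1+4·β ≈ 10.6569, π⊥ = 1+4·β' ≈ -0.6569 ∈ [-1.4, -0.4) ⇒ IN Λ
candidate 2: (m,n)=(-3,-3) → π∥ = -3-3·β ≈ -10.2426, π⊥ = -3-3·β' ≈ -1.7574 ∉ [-1.4, -0.4) ⇒ out
candidate 3: (m,n)=(-2,0) → π∥ = -2+0·β ≈ -2.0000, π⊥ = -2+0·β' ≈ -2.0000 ∉ [-1.4, -0.4) ⇒ out

1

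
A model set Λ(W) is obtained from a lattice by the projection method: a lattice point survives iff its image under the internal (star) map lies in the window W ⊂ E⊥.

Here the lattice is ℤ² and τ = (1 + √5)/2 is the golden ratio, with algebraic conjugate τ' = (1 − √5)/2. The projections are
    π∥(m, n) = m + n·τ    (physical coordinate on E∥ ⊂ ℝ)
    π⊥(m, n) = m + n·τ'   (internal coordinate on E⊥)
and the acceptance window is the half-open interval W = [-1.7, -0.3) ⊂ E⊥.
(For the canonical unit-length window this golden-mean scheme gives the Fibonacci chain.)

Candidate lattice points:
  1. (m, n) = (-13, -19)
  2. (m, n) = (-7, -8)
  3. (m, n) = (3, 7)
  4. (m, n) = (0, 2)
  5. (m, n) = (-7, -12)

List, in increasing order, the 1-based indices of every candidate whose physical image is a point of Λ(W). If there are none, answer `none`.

Compute τ' = (1−√5)/2 = -0.61803, so π⊥(m,n) = m -0.61803·n.
[1] lift (-13,-19): star map gives -1.25735; window check -1.7 ≤ -1.25735 < -0.3 is true → IN Λ
[2] lift (-7,-8): star map gives -2.05573; window check -1.7 ≤ -2.05573 < -0.3 is false → out
[3] lift (3,7): star map gives -1.32624; window check -1.7 ≤ -1.32624 < -0.3 is true → IN Λ
[4] lift (0,2): star map gives -1.23607; window check -1.7 ≤ -1.23607 < -0.3 is true → IN Λ
[5] lift (-7,-12): star map gives 0.41641; window check -1.7 ≤ 0.41641 < -0.3 is false → out

1, 3, 4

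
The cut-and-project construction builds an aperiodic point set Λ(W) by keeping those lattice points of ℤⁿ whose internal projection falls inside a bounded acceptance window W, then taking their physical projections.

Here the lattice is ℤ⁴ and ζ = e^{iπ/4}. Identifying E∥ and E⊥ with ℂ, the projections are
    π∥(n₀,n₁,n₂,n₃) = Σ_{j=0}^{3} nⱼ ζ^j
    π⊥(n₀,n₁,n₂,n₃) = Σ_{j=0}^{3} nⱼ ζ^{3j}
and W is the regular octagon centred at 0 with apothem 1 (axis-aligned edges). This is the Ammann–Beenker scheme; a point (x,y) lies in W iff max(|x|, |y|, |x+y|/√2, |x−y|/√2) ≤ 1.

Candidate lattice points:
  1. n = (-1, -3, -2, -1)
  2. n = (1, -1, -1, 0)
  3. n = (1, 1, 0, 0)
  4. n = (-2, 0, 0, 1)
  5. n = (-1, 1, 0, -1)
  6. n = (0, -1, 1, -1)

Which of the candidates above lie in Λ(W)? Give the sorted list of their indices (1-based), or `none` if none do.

π⊥(n) = n₀ + n₁ζ³ + n₂ζ⁶ + n₃ζ⁹ where ζ = e^{iπ/4}.
#1 (-1, -3, -2, -1): internal (0.414214, -0.828427); octagon support 0.878680 vs apothem 1 → ∈ W
#2 (1, -1, -1, 0): internal (1.707107, 0.292893); octagon support 1.707107 vs apothem 1 → ∉ W
#3 (1, 1, 0, 0): internal (0.292893, 0.707107); octagon support 0.707107 vs apothem 1 → ∈ W
#4 (-2, 0, 0, 1): internal (-1.292893, 0.707107); octagon support 1.414214 vs apothem 1 → ∉ W
#5 (-1, 1, 0, -1): internal (-2.414214, 0.000000); octagon support 2.414214 vs apothem 1 → ∉ W
#6 (0, -1, 1, -1): internal (0.000000, -2.414214); octagon support 2.414214 vs apothem 1 → ∉ W

1, 3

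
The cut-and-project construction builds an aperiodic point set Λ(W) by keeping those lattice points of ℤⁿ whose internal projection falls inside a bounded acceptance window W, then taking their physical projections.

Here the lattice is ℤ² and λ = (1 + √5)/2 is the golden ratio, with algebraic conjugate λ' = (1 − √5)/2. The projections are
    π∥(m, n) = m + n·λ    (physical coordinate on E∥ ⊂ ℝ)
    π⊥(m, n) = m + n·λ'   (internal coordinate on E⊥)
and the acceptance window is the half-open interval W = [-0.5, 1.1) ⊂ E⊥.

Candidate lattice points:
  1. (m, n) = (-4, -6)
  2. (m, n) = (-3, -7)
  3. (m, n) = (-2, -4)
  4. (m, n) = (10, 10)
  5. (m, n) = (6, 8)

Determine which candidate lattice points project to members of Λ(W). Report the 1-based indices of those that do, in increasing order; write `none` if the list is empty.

Compute λ' = (1−√5)/2 = -0.61803, so π⊥(m,n) = m -0.61803·n.
candidate 1: (m,n)=(-4,-6) → π∥ = -4-6·λ ≈ -13.70820, π⊥ = -4-6·λ' ≈ -0.29180 ∈ [-0.5, 1.1) ⇒ IN Λ
candidate 2: (m,n)=(-3,-7) → π∥ = -3-7·λ ≈ -14.32624, π⊥ = -3-7·λ' ≈ 1.32624 ∉ [-0.5, 1.1) ⇒ out
candidate 3: (m,n)=(-2,-4) → π∥ = -2-4·λ ≈ -8.47214, π⊥ = -2-4·λ' ≈ 0.47214 ∈ [-0.5, 1.1) ⇒ IN Λ
candidate 4: (m,n)=(10,10) → π∥ = 10+10·λ ≈ 26.18034, π⊥ = 10+10·λ' ≈ 3.81966 ∉ [-0.5, 1.1) ⇒ out
candidate 5: (m,n)=(6,8) → π∥ = 6+8·λ ≈ 18.94427, π⊥ = 6+8·λ' ≈ 1.05573 ∈ [-0.5, 1.1) ⇒ IN Λ

1, 3, 5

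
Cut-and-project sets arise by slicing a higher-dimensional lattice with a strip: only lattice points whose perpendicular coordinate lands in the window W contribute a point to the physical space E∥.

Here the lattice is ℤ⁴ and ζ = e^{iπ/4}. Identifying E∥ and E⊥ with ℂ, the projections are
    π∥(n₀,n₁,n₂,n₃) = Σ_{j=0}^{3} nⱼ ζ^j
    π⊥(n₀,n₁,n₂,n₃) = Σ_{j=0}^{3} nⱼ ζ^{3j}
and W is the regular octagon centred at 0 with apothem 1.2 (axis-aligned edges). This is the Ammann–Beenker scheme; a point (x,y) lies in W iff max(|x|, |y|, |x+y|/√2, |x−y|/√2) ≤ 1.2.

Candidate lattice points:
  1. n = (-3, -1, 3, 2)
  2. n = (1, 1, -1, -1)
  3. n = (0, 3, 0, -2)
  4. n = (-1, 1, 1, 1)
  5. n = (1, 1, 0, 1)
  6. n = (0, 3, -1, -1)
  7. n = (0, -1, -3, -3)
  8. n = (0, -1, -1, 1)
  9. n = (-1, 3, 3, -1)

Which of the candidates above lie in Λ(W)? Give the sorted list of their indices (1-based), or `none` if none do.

With ζ = e^{iπ/4} the internal vectors are ζ^0,ζ^3,ζ^6,ζ^9.
#1 (-3, -1, 3, 2): internal (-0.87868, -2.29289); octagon support 2.29289 vs apothem 1.2 → ∉ W
#2 (1, 1, -1, -1): internal (-0.41421, 1.00000); octagon support 1.00000 vs apothem 1.2 → ∈ W
#3 (0, 3, 0, -2): internal (-3.53553, 0.70711); octagon support 3.53553 vs apothem 1.2 → ∉ W
#4 (-1, 1, 1, 1): internal (-1.00000, 0.41421); octagon support 1.00000 vs apothem 1.2 → ∈ W
#5 (1, 1, 0, 1): internal (1.00000, 1.41421); octagon support 1.70711 vs apothem 1.2 → ∉ W
#6 (0, 3, -1, -1): internal (-2.82843, 2.41421); octagon support 3.70711 vs apothem 1.2 → ∉ W
#7 (0, -1, -3, -3): internal (-1.41421, 0.17157); octagon support 1.41421 vs apothem 1.2 → ∉ W
#8 (0, -1, -1, 1): internal (1.41421, 1.00000); octagon support 1.70711 vs apothem 1.2 → ∉ W
#9 (-1, 3, 3, -1): internal (-3.82843, -1.58579); octagon support 3.82843 vs apothem 1.2 → ∉ W

2, 4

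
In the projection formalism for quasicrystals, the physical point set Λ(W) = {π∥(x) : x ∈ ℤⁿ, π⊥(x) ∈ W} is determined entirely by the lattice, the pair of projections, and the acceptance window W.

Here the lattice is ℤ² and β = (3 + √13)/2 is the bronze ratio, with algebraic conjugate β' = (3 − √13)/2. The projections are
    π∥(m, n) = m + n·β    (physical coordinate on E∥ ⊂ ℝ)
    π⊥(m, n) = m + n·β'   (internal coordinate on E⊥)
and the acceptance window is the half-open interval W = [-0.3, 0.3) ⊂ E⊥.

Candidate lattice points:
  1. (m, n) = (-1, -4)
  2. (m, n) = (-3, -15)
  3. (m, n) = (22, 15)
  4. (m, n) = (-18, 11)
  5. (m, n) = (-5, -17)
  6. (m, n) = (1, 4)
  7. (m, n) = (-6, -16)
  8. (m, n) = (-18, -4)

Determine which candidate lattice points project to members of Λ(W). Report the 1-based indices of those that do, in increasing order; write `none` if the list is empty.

1, 5, 6

Compute β' = (3−√13)/2 = -0.30278, so π⊥(m,n) = m -0.30278·n.
[1] lift (-1,-4): star map gives 0.21110; window check -0.3 ≤ 0.21110 < 0.3 is true → IN Λ
[2] lift (-3,-15): star map gives 1.54163; window check -0.3 ≤ 1.54163 < 0.3 is false → out
[3] lift (22,15): star map gives 17.45837; window check -0.3 ≤ 17.45837 < 0.3 is false → out
[4] lift (-18,11): star map gives -21.33053; window check -0.3 ≤ -21.33053 < 0.3 is false → out
[5] lift (-5,-17): star map gives 0.14719; window check -0.3 ≤ 0.14719 < 0.3 is true → IN Λ
[6] lift (1,4): star map gives -0.21110; window check -0.3 ≤ -0.21110 < 0.3 is true → IN Λ
[7] lift (-6,-16): star map gives -1.15559; window check -0.3 ≤ -1.15559 < 0.3 is false → out
[8] lift (-18,-4): star map gives -16.78890; window check -0.3 ≤ -16.78890 < 0.3 is false → out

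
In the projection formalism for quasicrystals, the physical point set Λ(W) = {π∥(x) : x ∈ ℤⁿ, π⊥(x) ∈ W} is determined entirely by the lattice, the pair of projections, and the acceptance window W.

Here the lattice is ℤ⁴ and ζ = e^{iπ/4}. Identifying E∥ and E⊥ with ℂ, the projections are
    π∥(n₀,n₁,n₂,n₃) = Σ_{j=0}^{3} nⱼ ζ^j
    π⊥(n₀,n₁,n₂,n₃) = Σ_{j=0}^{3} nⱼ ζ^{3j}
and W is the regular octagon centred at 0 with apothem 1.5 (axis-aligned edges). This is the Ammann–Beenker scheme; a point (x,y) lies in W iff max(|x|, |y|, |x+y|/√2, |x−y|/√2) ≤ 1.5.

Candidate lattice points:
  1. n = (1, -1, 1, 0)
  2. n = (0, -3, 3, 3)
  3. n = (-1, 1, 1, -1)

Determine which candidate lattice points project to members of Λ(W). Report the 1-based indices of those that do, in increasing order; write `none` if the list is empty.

none

π⊥(n) = n₀ + n₁ζ³ + n₂ζ⁶ + n₃ζ⁹ where ζ = e^{iπ/4}.
#1 (1, -1, 1, 0): internal (1.707107, -1.707107); octagon support 2.414214 vs apothem 1.5 → ∉ W
#2 (0, -3, 3, 3): internal (4.242641, -3.000000); octagon support 5.121320 vs apothem 1.5 → ∉ W
#3 (-1, 1, 1, -1): internal (-2.414214, -1.000000); octagon support 2.414214 vs apothem 1.5 → ∉ W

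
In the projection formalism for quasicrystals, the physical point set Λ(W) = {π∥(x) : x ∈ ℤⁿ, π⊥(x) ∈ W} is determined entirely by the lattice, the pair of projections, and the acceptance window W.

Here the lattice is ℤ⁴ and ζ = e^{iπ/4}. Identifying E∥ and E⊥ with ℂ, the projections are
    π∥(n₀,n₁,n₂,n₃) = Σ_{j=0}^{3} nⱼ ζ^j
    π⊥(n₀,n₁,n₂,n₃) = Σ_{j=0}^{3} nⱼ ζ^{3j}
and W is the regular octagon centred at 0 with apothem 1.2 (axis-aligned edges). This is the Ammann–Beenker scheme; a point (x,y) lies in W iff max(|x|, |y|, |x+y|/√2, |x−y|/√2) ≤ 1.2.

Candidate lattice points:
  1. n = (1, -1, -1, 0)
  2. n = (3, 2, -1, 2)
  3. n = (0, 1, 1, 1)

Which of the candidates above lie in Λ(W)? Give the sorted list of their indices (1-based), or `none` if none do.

With ζ = e^{iπ/4} the internal vectors are ζ^0,ζ^3,ζ^6,ζ^9.
#1 (1, -1, -1, 0): internal (1.707107, 0.292893); octagon support 1.707107 vs apothem 1.2 → ∉ W
#2 (3, 2, -1, 2): internal (3.000000, 3.828427); octagon support 4.828427 vs apothem 1.2 → ∉ W
#3 (0, 1, 1, 1): internal (0.000000, 0.414214); octagon support 0.414214 vs apothem 1.2 → ∈ W

3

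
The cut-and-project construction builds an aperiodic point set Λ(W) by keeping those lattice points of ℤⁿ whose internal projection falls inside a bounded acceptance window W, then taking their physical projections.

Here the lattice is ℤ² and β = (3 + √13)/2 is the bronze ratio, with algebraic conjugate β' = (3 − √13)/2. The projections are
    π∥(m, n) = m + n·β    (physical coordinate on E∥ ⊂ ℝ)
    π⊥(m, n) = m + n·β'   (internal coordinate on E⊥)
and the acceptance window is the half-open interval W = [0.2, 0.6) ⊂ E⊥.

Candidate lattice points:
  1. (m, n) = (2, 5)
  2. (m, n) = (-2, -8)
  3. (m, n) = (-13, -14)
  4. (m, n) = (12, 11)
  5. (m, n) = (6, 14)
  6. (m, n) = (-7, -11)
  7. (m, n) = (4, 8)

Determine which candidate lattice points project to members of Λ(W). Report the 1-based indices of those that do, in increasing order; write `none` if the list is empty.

1, 2

Compute β' = (3−√13)/2 = -0.302776, so π⊥(m,n) = m -0.302776·n.
#1 (2,5): internal coord 2 + (5)·β' = +0.486122; +0.486122 ∈ [0.2, 0.6) → IN Λ
#2 (-2,-8): internal coord -2 + (-8)·β' = +0.422205; +0.422205 ∈ [0.2, 0.6) → IN Λ
#3 (-13,-14): internal coord -13 + (-14)·β' = -8.761141; -8.761141 ∉ [0.2, 0.6) → out
#4 (12,11): internal coord 12 + (11)·β' = +8.669468; +8.669468 ∉ [0.2, 0.6) → out
#5 (6,14): internal coord 6 + (14)·β' = +1.761141; +1.761141 ∉ [0.2, 0.6) → out
#6 (-7,-11): internal coord -7 + (-11)·β' = -3.669468; -3.669468 ∉ [0.2, 0.6) → out
#7 (4,8): internal coord 4 + (8)·β' = +1.577795; +1.577795 ∉ [0.2, 0.6) → out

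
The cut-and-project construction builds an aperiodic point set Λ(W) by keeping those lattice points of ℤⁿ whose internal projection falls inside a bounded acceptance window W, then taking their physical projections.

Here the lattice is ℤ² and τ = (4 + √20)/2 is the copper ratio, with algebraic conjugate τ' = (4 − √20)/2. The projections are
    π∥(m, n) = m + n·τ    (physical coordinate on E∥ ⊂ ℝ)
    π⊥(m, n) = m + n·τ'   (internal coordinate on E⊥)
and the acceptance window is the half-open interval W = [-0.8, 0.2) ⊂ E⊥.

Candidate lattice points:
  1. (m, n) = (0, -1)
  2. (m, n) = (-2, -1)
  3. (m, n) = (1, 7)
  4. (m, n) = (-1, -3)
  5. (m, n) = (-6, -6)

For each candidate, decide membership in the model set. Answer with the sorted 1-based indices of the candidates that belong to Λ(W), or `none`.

Numerically τ ≈ 4.236068 and τ' = −1/τ ≈ -0.236068.
candidate 1: (m,n)=(0,-1) → π∥ = 0-1·τ ≈ -4.236068, π⊥ = 0-1·τ' ≈ 0.236068 ∉ [-0.8, 0.2) ⇒ out
candidate 2: (m,n)=(-2,-1) → π∥ = -2-1·τ ≈ -6.236068, π⊥ = -2-1·τ' ≈ -1.763932 ∉ [-0.8, 0.2) ⇒ out
candidate 3: (m,n)=(1,7) → π∥ = 1+7·τ ≈ 30.652476, π⊥ = 1+7·τ' ≈ -0.652476 ∈ [-0.8, 0.2) ⇒ IN Λ
candidate 4: (m,n)=(-1,-3) → π∥ = -1-3·τ ≈ -13.708204, π⊥ = -1-3·τ' ≈ -0.291796 ∈ [-0.8, 0.2) ⇒ IN Λ
candidate 5: (m,n)=(-6,-6) → π∥ = -6-6·τ ≈ -31.416408, π⊥ = -6-6·τ' ≈ -4.583592 ∉ [-0.8, 0.2) ⇒ out

3, 4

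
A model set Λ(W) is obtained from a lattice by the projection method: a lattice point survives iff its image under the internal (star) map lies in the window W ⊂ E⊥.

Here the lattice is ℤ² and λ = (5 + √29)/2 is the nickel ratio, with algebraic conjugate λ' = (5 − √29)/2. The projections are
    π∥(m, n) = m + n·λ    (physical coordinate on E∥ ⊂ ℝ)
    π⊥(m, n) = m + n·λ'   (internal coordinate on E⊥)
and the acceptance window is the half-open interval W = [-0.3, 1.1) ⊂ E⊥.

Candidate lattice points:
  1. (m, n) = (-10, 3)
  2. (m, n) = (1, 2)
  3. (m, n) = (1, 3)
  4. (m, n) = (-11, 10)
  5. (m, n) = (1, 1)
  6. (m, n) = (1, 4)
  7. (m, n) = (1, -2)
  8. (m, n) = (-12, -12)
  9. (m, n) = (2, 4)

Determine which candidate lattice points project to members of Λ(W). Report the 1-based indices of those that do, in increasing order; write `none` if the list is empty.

λ' = (5−√29)/2 ≈ -0.1926.
#1 (-10,3): internal coord -10 + (3)·λ' = -10.5777; -10.5777 ∉ [-0.3, 1.1) → out
#2 (1,2): internal coord 1 + (2)·λ' = +0.6148; +0.6148 ∈ [-0.3, 1.1) → IN Λ
#3 (1,3): internal coord 1 + (3)·λ' = +0.4223; +0.4223 ∈ [-0.3, 1.1) → IN Λ
#4 (-11,10): internal coord -11 + (10)·λ' = -12.9258; -12.9258 ∉ [-0.3, 1.1) → out
#5 (1,1): internal coord 1 + (1)·λ' = +0.8074; +0.8074 ∈ [-0.3, 1.1) → IN Λ
#6 (1,4): internal coord 1 + (4)·λ' = +0.2297; +0.2297 ∈ [-0.3, 1.1) → IN Λ
#7 (1,-2): internal coord 1 + (-2)·λ' = +1.3852; +1.3852 ∉ [-0.3, 1.1) → out
#8 (-12,-12): internal coord -12 + (-12)·λ' = -9.6890; -9.6890 ∉ [-0.3, 1.1) → out
#9 (2,4): internal coord 2 + (4)·λ' = +1.2297; +1.2297 ∉ [-0.3, 1.1) → out

2, 3, 5, 6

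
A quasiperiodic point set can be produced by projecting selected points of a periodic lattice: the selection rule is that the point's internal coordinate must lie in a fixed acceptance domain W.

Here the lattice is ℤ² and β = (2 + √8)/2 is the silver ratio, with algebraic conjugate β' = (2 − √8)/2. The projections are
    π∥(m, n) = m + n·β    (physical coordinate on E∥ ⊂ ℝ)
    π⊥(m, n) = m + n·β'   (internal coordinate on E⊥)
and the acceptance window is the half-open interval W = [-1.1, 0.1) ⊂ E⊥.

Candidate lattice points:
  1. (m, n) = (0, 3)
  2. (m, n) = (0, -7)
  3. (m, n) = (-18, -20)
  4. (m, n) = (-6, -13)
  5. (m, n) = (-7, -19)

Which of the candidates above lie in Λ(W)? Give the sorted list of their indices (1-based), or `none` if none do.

4

Numerically β ≈ 2.41421 and β' = −1/β ≈ -0.41421.
[1] lift (0,3): star map gives -1.24264; window check -1.1 ≤ -1.24264 < 0.1 is false → out
[2] lift (0,-7): star map gives 2.89949; window check -1.1 ≤ 2.89949 < 0.1 is false → out
[3] lift (-18,-20): star map gives -9.71573; window check -1.1 ≤ -9.71573 < 0.1 is false → out
[4] lift (-6,-13): star map gives -0.61522; window check -1.1 ≤ -0.61522 < 0.1 is true → IN Λ
[5] lift (-7,-19): star map gives 0.87006; window check -1.1 ≤ 0.87006 < 0.1 is false → out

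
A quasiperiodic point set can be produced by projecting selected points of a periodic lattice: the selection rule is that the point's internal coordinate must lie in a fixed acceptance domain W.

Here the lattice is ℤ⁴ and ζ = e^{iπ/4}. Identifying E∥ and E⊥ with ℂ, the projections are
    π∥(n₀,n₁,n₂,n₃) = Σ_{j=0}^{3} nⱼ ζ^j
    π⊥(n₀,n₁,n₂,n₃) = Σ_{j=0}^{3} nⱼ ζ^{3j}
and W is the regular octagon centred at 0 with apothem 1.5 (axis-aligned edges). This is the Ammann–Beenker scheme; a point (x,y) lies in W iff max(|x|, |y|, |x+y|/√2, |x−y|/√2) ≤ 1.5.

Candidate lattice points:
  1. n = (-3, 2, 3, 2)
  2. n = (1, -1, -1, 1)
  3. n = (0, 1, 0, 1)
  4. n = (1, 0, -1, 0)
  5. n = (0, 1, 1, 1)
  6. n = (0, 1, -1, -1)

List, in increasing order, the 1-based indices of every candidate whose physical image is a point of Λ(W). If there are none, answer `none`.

With ζ = e^{iπ/4} the internal vectors are ζ^0,ζ^3,ζ^6,ζ^9.
#1 (-3, 2, 3, 2): internal (-3.00000, -0.17157); octagon support 3.00000 vs apothem 1.5 → ∉ W
#2 (1, -1, -1, 1): internal (2.41421, 1.00000); octagon support 2.41421 vs apothem 1.5 → ∉ W
#3 (0, 1, 0, 1): internal (0.00000, 1.41421); octagon support 1.41421 vs apothem 1.5 → ∈ W
#4 (1, 0, -1, 0): internal (1.00000, 1.00000); octagon support 1.41421 vs apothem 1.5 → ∈ W
#5 (0, 1, 1, 1): internal (0.00000, 0.41421); octagon support 0.41421 vs apothem 1.5 → ∈ W
#6 (0, 1, -1, -1): internal (-1.41421, 1.00000); octagon support 1.70711 vs apothem 1.5 → ∉ W

3, 4, 5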